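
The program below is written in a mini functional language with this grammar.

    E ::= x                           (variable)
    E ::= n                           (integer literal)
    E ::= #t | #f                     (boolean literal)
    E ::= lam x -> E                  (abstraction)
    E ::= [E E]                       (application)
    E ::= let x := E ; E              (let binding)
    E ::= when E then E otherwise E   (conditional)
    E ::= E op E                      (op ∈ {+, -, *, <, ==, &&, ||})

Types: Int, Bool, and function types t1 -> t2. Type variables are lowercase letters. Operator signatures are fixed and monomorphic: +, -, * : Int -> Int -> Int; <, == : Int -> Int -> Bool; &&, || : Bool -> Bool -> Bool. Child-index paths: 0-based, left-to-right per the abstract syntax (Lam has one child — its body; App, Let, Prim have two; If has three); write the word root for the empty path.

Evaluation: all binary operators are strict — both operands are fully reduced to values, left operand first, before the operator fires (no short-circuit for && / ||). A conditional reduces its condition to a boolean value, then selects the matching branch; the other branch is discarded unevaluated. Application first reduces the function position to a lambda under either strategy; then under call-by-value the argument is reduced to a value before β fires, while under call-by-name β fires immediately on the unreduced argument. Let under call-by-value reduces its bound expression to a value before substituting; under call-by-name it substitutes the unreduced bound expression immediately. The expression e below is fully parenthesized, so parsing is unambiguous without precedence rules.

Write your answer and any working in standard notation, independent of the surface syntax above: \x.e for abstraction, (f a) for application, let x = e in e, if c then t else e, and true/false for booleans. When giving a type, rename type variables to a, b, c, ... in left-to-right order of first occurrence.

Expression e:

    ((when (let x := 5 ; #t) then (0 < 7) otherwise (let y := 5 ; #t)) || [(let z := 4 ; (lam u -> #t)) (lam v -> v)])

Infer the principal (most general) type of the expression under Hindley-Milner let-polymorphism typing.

Trace:
let x : Int
  unify Bool ~ Bool
  unify Int ~ Int
  unify Int ~ Int
let y : Int
  unify Bool ~ Bool
  unify Bool ~ Bool
let z : Int
\u._ : a -> Bool
v : b
\v._ : b -> b
  unify a -> Bool ~ (b -> b) -> c
  unify a ~ b -> b
  unify Bool ~ c
_ _ : Bool
  unify Bool ~ Bool

Answer: Bool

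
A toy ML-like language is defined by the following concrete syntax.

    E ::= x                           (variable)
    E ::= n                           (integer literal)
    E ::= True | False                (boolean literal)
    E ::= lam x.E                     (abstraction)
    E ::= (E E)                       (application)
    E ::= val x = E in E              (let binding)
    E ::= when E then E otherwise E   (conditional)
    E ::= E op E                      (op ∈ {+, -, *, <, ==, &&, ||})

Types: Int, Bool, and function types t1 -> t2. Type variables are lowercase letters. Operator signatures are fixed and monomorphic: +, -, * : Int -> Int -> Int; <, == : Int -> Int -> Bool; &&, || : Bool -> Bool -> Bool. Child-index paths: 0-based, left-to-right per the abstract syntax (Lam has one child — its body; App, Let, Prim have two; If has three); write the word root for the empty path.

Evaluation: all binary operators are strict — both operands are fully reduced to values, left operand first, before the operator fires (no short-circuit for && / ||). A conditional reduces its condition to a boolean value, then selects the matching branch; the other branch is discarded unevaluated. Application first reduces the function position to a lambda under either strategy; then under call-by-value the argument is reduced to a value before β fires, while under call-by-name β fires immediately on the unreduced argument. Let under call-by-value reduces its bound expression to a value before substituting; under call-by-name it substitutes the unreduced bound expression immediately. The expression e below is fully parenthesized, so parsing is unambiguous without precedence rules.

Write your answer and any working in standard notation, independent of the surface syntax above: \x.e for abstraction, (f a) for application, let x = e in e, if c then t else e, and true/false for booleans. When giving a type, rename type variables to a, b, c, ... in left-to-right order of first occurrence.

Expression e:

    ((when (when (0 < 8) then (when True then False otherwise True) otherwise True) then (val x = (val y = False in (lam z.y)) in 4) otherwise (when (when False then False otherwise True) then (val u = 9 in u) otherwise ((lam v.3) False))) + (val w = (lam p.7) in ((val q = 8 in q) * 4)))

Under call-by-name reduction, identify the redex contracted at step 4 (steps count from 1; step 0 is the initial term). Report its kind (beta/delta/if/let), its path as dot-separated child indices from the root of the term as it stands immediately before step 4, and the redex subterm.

Trace:
step 0: ((if (if (0 < 8) then (if true then false else true) else true) then (let x = (let y = false in (\z.y)) in 4) else (if (if false then false else true) then (let u = 9 in u) else ((\v.3) false))) + (let w = (\p.7) in ((let q = 8 in q) * 4)))
step 1: [delta@0.0.0] ((if (if true then (if true then false else true) else true) then (let x = (let y = false in (\z.y)) in 4) else (if (if false then false else true) then (let u = 9 in u) else ((\v.3) false))) + (let w = (\p.7) in ((let q = 8 in q) * 4)))
step 2: [if@0.0] ((if (if true then false else true) then (let x = (let y = false in (\z.y)) in 4) else (if (if false then false else true) then (let u = 9 in u) else ((\v.3) false))) + (let w = (\p.7) in ((let q = 8 in q) * 4)))
step 3: [if@0.0] ((if false then (let x = (let y = false in (\z.y)) in 4) else (if (if false then false else true) then (let u = 9 in u) else ((\v.3) false))) + (let w = (\p.7) in ((let q = 8 in q) * 4)))
step 4: [if@0] ((if (if false then false else true) then (let u = 9 in u) else ((\v.3) false)) + (let w = (\p.7) in ((let q = 8 in q) * 4)))

Answer: if at 0 : (if false then (let x = (let y = false in (\z.y)) in 4) else (if (if false then false else true) then (let u = 9 in u) else ((\v.3) false)))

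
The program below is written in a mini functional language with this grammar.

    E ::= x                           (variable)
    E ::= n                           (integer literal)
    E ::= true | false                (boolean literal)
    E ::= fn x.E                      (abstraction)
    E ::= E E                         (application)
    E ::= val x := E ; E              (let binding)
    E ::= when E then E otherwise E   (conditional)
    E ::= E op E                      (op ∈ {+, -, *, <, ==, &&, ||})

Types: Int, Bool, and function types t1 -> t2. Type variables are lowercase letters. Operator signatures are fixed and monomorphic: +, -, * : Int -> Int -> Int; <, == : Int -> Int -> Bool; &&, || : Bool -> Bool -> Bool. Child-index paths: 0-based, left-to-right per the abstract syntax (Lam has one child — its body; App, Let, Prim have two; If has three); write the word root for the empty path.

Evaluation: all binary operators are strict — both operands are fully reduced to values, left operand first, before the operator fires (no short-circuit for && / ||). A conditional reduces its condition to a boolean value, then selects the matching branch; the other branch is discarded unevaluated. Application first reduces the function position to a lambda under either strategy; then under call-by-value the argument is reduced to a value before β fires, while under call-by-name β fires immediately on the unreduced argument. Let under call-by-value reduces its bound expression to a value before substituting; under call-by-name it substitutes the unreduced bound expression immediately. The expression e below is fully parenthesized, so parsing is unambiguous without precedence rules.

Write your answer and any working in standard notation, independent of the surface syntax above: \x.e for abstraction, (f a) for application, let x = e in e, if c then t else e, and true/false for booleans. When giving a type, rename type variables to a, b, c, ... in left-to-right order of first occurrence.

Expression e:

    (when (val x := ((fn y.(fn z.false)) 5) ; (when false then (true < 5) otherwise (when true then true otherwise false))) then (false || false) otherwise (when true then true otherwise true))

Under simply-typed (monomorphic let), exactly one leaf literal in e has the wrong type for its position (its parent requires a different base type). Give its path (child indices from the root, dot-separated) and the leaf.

Working:
\z._ : b -> Bool
\y._ : a -> b -> Bool
  unify a -> b -> Bool ~ Int -> c
  unify a ~ Int
  unify b -> Bool ~ c
_ _ : b -> Bool
let x : b -> Bool
  unify Bool ~ Bool
  unify Bool ~ Int
  FAIL: mismatch Bool ~ Int

Answer: 0.1.1.0 : true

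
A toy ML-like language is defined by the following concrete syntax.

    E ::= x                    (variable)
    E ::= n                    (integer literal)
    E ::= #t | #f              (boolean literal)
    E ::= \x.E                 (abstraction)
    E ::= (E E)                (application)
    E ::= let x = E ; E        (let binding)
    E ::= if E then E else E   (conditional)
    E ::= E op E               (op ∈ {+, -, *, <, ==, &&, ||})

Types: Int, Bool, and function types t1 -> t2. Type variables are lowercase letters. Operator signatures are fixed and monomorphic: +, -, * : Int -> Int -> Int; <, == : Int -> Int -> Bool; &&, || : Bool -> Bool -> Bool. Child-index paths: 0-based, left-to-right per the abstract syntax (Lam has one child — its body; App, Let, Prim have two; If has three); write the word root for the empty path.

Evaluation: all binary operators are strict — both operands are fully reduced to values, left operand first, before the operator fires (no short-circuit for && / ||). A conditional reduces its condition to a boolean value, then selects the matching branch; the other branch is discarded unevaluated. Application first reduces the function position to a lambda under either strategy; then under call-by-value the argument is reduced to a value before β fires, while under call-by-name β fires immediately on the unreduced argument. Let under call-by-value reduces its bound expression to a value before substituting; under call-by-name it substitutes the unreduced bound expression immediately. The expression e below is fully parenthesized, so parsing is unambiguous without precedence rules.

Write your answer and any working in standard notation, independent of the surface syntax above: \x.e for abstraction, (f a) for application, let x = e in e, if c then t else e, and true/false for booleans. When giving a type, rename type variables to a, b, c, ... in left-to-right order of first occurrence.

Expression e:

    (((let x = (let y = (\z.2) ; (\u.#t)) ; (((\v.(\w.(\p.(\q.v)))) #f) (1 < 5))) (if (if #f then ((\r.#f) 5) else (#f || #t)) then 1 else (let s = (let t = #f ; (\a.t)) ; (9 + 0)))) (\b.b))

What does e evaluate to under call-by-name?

Answer: false

Derivation:
step 0: (((let x = (let y = (\z.2) in (\u.true)) in (((\v.(\w.(\p.(\q.v)))) false) (1 < 5))) (if (if false then ((\r.false) 5) else (false || true)) then 1 else (let s = (let t = false in (\a.t)) in (9 + 0)))) (\b.b))
step 1: [let@0.0] (((((\v.(\w.(\p.(\q.v)))) false) (1 < 5)) (if (if false then ((\r.false) 5) else (false || true)) then 1 else (let s = (let t = false in (\a.t)) in (9 + 0)))) (\b.b))
step 2: [beta@0.0.0] ((((\w.(\p.(\q.false))) (1 < 5)) (if (if false then ((\r.false) 5) else (false || true)) then 1 else (let s = (let t = false in (\a.t)) in (9 + 0)))) (\b.b))
step 3: [beta@0.0] (((\p.(\q.false)) (if (if false then ((\r.false) 5) else (false || true)) then 1 else (let s = (let t = false in (\a.t)) in (9 + 0)))) (\b.b))
step 4: [beta@0] ((\q.false) (\b.b))
step 5: [beta@root] false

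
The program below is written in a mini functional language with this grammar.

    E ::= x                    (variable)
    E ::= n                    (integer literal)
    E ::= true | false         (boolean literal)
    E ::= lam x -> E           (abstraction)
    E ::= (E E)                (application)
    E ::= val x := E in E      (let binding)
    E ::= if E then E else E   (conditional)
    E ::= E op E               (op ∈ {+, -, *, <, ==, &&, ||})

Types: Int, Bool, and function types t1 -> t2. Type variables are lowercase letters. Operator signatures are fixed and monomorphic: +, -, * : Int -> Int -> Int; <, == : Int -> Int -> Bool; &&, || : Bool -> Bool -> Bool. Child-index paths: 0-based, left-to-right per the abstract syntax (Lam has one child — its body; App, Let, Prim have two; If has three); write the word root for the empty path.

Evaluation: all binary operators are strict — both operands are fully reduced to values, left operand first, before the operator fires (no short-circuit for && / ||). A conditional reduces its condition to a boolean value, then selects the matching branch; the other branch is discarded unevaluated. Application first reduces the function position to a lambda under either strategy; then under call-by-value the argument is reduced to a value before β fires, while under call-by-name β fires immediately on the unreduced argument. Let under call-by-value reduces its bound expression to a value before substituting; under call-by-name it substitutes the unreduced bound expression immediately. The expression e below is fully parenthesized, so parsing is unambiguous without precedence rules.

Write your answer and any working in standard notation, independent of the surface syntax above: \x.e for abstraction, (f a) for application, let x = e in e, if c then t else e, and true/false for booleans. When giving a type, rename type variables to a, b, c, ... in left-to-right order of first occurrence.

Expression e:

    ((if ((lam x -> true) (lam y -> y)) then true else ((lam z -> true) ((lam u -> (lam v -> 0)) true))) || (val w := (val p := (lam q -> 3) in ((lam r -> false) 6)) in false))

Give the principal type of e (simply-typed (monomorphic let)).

Answer: Bool

Trace:
\x._ : a -> Bool
y : b
\y._ : b -> b
  unify a -> Bool ~ (b -> b) -> c
  unify a ~ b -> b
  unify Bool ~ c
_ _ : Bool
  unify Bool ~ Bool
\z._ : d -> Bool
\v._ : f -> Int
\u._ : e -> f -> Int
  unify e -> f -> Int ~ Bool -> g
  unify e ~ Bool
  unify f -> Int ~ g
_ _ : f -> Int
  unify d -> Bool ~ (f -> Int) -> h
  unify d ~ f -> Int
  unify Bool ~ h
_ _ : Bool
  unify Bool ~ Bool
  unify Bool ~ Bool
\q._ : i -> Int
let p : i -> Int
\r._ : j -> Bool
  unify j -> Bool ~ Int -> k
  unify j ~ Int
  unify Bool ~ k
_ _ : Bool
let w : Bool
  unify Bool ~ Bool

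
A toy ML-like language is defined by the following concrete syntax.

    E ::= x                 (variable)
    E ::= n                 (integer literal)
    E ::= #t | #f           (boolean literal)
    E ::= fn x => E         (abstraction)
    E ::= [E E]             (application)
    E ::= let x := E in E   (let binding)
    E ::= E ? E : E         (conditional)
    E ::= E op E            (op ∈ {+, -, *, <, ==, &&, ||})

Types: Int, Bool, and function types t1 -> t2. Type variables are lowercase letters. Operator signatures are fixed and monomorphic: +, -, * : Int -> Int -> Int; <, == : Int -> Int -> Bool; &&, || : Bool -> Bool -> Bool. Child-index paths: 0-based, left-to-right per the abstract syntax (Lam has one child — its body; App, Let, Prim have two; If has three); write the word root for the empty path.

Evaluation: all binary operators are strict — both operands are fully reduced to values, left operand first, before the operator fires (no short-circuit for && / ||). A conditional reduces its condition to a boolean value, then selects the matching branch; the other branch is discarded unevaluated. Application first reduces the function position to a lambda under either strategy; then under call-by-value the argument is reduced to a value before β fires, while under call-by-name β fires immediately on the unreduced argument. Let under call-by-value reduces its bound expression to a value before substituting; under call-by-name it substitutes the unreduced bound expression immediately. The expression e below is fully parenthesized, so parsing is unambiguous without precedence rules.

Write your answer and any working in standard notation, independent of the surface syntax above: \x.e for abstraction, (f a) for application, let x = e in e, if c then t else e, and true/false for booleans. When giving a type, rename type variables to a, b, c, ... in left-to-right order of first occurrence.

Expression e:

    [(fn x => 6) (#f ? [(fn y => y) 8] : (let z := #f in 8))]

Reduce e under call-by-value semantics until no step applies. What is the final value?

Answer: 6

Derivation:
step 0: ((\x.6) (if false then ((\y.y) 8) else (let z = false in 8)))
step 1: [if@1] ((\x.6) (let z = false in 8))
step 2: [let@1] ((\x.6) 8)
step 3: [beta@root] 6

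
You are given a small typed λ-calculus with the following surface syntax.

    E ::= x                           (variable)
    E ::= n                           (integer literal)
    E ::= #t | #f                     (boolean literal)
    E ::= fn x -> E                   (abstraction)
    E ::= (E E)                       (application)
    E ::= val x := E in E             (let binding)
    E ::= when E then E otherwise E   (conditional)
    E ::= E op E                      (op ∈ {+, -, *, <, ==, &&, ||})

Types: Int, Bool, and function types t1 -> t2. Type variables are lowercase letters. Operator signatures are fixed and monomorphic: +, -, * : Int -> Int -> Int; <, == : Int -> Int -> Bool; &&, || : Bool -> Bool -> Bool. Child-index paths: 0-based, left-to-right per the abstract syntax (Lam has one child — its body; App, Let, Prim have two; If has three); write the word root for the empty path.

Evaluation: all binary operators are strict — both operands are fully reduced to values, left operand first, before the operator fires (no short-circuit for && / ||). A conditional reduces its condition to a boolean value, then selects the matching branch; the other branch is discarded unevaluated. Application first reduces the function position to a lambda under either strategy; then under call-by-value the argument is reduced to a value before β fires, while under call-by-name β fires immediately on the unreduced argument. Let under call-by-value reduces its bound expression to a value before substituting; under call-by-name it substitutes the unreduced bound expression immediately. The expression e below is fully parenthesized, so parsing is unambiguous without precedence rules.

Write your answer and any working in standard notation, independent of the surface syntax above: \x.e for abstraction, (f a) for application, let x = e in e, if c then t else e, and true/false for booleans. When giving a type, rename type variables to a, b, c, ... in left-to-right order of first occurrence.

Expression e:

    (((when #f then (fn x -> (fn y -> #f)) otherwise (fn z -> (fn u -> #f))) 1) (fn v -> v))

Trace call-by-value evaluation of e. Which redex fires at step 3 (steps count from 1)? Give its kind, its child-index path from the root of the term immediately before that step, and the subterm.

Answer: beta at root : ((\u.false) (\v.v))

Derivation:
step 0: (((if false then (\x.(\y.false)) else (\z.(\u.false))) 1) (\v.v))
step 1: [if@0.0] (((\z.(\u.false)) 1) (\v.v))
step 2: [beta@0] ((\u.false) (\v.v))
step 3: [beta@root] false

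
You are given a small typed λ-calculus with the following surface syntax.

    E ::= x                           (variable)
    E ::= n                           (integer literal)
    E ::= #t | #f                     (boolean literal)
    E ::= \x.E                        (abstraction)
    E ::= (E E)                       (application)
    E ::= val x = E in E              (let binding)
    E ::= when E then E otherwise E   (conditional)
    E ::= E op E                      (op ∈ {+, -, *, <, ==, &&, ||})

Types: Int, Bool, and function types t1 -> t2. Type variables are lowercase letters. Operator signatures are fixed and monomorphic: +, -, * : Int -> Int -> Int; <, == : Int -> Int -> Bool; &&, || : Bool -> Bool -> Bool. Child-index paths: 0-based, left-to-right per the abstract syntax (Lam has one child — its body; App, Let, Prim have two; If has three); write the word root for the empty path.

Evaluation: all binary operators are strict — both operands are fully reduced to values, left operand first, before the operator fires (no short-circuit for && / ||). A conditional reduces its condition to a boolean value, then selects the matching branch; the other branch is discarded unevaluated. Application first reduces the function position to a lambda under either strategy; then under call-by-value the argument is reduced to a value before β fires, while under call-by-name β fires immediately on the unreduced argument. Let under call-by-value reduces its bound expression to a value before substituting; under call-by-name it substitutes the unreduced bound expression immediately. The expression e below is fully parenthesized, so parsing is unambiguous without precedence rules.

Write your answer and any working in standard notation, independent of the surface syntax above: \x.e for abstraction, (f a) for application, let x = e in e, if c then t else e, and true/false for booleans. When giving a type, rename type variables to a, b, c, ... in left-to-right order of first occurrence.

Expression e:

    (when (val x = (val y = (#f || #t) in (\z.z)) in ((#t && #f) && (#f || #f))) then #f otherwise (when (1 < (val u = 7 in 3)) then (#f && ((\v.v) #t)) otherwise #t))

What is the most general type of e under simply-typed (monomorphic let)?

Answer: Bool

Derivation:
  unify Bool ~ Bool
  unify Bool ~ Bool
let y : Bool
z : a
\z._ : a -> a
let x : a -> a
  unify Bool ~ Bool
  unify Bool ~ Bool
  unify Bool ~ Bool
  unify Bool ~ Bool
  unify Bool ~ Bool
  unify Bool ~ Bool
  unify Bool ~ Bool
  unify Int ~ Int
let u : Int
  unify Int ~ Int
  unify Bool ~ Bool
  unify Bool ~ Bool
v : b
\v._ : b -> b
  unify b -> b ~ Bool -> c
  unify b ~ Bool
  unify Bool ~ c
_ _ : Bool
  unify Bool ~ Bool
  unify Bool ~ Bool
  unify Bool ~ Bool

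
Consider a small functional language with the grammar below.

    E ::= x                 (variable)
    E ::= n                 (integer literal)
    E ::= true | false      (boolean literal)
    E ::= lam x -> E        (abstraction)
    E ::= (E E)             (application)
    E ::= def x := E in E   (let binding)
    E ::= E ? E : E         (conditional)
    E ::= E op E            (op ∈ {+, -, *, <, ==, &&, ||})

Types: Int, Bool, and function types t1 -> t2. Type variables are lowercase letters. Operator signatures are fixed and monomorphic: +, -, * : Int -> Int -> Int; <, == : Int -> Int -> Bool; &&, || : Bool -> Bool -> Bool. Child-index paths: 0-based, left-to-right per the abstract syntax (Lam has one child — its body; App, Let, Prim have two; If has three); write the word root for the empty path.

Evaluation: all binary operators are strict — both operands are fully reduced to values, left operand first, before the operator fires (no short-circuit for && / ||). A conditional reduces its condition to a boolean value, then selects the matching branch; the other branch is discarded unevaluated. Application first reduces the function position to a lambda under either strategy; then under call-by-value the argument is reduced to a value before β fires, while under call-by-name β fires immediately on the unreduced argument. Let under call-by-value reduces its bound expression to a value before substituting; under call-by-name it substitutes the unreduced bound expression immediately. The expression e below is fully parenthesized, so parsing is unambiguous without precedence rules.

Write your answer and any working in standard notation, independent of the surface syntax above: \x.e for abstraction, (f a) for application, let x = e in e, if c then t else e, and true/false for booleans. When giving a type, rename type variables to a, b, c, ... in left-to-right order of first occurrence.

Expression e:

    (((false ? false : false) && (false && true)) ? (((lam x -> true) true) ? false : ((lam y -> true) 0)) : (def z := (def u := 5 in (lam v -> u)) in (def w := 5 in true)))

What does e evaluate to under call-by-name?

Working:
step 0: (if ((if false then false else false) && (false && true)) then (if ((\x.true) true) then false else ((\y.true) 0)) else (let z = (let u = 5 in (\v.u)) in (let w = 5 in true)))
step 1: [if@0.0] (if (false && (false && true)) then (if ((\x.true) true) then false else ((\y.true) 0)) else (let z = (let u = 5 in (\v.u)) in (let w = 5 in true)))
step 2: [delta@0.1] (if (false && false) then (if ((\x.true) true) then false else ((\y.true) 0)) else (let z = (let u = 5 in (\v.u)) in (let w = 5 in true)))
step 3: [delta@0] (if false then (if ((\x.true) true) then false else ((\y.true) 0)) else (let z = (let u = 5 in (\v.u)) in (let w = 5 in true)))
step 4: [if@root] (let z = (let u = 5 in (\v.u)) in (let w = 5 in true))
step 5: [let@root] (let w = 5 in true)
step 6: [let@root] true

Answer: true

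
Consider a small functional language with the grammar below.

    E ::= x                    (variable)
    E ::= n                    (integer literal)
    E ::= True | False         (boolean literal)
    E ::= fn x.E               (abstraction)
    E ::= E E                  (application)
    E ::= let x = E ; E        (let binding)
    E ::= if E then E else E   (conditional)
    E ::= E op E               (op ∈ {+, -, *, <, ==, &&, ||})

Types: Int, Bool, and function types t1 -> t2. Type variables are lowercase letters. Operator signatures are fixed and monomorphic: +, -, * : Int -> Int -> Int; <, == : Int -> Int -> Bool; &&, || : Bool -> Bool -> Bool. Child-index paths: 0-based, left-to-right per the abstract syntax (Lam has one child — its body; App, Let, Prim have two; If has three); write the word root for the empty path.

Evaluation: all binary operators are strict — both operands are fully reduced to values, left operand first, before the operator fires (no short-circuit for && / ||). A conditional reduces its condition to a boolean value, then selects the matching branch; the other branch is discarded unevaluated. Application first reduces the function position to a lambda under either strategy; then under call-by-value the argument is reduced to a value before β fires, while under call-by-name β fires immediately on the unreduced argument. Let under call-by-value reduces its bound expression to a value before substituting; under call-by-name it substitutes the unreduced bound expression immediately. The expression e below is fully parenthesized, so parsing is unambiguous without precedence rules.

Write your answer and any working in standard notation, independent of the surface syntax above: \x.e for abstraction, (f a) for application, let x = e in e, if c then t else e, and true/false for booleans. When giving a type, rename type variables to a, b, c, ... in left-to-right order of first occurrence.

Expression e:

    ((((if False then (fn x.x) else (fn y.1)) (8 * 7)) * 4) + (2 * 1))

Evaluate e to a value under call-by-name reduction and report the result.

Answer: 6

Derivation:
step 0: ((((if false then (\x.x) else (\y.1)) (8 * 7)) * 4) + (2 * 1))
step 1: [if@0.0.0] ((((\y.1) (8 * 7)) * 4) + (2 * 1))
step 2: [beta@0.0] ((1 * 4) + (2 * 1))
step 3: [delta@0] (4 + (2 * 1))
step 4: [delta@1] (4 + 2)
step 5: [delta@root] 6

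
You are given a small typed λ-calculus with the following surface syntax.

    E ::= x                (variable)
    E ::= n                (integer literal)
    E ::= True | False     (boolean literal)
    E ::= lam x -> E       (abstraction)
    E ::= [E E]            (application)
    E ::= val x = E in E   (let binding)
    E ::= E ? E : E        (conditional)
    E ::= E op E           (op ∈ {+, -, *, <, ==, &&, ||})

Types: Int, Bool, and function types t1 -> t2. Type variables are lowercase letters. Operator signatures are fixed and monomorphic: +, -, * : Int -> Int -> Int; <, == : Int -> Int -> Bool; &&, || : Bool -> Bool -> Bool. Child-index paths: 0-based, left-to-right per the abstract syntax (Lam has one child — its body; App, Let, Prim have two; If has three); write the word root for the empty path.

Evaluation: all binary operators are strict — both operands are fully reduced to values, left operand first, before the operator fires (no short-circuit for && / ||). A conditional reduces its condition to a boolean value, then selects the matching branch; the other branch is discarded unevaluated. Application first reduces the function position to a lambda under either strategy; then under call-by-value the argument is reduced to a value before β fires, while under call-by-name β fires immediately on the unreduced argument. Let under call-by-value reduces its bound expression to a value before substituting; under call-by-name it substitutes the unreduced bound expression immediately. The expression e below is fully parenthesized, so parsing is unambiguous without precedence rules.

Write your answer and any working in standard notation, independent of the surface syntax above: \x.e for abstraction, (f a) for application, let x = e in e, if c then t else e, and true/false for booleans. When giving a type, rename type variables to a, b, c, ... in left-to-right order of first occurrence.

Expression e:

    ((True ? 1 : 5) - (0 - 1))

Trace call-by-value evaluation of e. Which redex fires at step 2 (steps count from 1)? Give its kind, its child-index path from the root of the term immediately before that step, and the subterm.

Answer: delta at 1 : (0 - 1)

Working:
step 0: ((if true then 1 else 5) - (0 - 1))
step 1: [if@0] (1 - (0 - 1))
step 2: [delta@1] (1 - -1)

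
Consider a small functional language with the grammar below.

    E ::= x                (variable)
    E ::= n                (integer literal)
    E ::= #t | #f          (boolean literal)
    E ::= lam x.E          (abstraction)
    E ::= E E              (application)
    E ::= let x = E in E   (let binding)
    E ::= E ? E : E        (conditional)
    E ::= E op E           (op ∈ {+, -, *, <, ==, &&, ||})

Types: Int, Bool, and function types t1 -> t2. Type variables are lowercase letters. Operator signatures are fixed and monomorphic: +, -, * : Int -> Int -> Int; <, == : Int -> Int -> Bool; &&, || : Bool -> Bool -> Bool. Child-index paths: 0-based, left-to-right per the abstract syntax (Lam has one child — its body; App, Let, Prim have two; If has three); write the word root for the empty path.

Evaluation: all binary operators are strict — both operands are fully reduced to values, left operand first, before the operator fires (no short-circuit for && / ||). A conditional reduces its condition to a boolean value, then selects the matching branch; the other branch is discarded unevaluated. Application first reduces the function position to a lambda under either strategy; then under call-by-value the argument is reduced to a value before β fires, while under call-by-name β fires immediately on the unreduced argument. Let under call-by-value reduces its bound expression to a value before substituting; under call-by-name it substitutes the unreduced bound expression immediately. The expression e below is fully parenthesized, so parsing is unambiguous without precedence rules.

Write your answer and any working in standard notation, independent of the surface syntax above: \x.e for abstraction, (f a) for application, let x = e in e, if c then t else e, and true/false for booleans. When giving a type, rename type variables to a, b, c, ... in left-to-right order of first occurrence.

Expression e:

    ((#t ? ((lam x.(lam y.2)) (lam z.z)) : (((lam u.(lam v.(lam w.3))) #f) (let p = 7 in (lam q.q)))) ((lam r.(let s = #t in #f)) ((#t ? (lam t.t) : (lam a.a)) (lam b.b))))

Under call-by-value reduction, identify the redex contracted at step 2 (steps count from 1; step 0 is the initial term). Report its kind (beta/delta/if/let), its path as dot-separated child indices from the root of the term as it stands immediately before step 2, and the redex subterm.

Trace:
step 0: ((if true then ((\x.(\y.2)) (\z.z)) else (((\u.(\v.(\w.3))) false) (let p = 7 in (\q.q)))) ((\r.(let s = true in false)) ((if true then (\t.t) else (\a.a)) (\b.b))))
step 1: [if@0] (((\x.(\y.2)) (\z.z)) ((\r.(let s = true in false)) ((if true then (\t.t) else (\a.a)) (\b.b))))
step 2: [beta@0] ((\y.2) ((\r.(let s = true in false)) ((if true then (\t.t) else (\a.a)) (\b.b))))

Answer: beta at 0 : ((\x.(\y.2)) (\z.z))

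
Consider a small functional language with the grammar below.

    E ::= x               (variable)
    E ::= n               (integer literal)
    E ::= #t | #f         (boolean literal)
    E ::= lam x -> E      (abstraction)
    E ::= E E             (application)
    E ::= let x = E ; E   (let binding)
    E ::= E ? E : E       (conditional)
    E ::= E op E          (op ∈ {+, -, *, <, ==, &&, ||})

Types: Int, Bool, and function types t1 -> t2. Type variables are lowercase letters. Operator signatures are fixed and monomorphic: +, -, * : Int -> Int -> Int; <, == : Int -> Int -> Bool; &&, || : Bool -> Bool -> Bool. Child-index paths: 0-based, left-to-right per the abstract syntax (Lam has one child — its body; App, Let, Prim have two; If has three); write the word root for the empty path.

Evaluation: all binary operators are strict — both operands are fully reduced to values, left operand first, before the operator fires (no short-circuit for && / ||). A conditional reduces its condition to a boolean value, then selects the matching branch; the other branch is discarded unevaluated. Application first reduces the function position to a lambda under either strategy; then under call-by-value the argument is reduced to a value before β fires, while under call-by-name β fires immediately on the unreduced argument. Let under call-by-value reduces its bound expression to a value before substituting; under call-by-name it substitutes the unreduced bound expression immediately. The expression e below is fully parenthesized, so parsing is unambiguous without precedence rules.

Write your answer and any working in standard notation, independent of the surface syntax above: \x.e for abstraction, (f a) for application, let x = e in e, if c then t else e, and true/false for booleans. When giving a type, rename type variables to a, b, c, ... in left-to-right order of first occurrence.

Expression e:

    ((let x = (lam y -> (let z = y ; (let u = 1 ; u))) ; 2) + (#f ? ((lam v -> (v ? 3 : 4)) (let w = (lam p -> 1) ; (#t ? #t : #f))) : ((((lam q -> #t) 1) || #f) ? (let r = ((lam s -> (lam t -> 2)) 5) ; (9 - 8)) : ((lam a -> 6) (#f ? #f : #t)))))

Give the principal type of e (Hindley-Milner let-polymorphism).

Answer: Int

Working:
y : a
let z : a
let u : Int
u : Int
\y._ : a -> Int
let x : forall. a -> Int
  unify Int ~ Int
  unify Bool ~ Bool
v : b
  unify b ~ Bool
  unify Int ~ Int
\v._ : Bool -> Int
\p._ : c -> Int
let w : forall. c -> Int
  unify Bool ~ Bool
  unify Bool ~ Bool
  unify Bool -> Int ~ Bool -> d
  unify Bool ~ Bool
  unify Int ~ d
_ _ : Int
\q._ : e -> Bool
  unify e -> Bool ~ Int -> f
  unify e ~ Int
  unify Bool ~ f
_ _ : Bool
  unify Bool ~ Bool
  unify Bool ~ Bool
  unify Bool ~ Bool
\t._ : h -> Int
\s._ : g -> h -> Int
  unify g -> h -> Int ~ Int -> i
  unify g ~ Int
  unify h -> Int ~ i
_ _ : h -> Int
let r : forall. h -> Int
  unify Int ~ Int
  unify Int ~ Int
\a._ : j -> Int
  unify Bool ~ Bool
  unify Bool ~ Bool
  unify j -> Int ~ Bool -> k
  unify j ~ Bool
  unify Int ~ k
_ _ : Int
  unify Int ~ Int
  unify Int ~ Int
  unify Int ~ Int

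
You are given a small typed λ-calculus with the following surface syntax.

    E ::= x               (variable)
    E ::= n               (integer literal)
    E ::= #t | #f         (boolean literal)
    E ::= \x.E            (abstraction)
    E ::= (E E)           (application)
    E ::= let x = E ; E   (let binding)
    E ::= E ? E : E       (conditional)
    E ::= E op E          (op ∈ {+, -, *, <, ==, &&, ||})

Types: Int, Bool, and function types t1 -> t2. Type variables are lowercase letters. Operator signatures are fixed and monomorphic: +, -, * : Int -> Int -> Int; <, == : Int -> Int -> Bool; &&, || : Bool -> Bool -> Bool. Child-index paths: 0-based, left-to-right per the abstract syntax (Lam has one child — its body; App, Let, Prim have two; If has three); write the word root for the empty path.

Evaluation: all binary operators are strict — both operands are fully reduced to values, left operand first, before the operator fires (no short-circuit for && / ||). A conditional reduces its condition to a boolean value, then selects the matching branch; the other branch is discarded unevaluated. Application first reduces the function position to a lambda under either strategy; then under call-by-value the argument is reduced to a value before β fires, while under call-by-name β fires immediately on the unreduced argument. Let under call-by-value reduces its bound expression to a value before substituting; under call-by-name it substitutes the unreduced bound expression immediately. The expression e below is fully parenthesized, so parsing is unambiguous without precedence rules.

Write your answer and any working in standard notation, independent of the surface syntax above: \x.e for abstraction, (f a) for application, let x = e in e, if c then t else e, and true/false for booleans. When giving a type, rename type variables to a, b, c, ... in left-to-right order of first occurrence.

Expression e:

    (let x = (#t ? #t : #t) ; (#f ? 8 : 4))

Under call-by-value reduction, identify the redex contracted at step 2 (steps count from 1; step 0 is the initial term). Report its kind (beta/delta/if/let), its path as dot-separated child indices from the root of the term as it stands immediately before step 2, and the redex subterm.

Trace:
step 0: (let x = (if true then true else true) in (if false then 8 else 4))
step 1: [if@0] (let x = true in (if false then 8 else 4))
step 2: [let@root] (if false then 8 else 4)

Answer: let at root : (let x = true in (if false then 8 else 4))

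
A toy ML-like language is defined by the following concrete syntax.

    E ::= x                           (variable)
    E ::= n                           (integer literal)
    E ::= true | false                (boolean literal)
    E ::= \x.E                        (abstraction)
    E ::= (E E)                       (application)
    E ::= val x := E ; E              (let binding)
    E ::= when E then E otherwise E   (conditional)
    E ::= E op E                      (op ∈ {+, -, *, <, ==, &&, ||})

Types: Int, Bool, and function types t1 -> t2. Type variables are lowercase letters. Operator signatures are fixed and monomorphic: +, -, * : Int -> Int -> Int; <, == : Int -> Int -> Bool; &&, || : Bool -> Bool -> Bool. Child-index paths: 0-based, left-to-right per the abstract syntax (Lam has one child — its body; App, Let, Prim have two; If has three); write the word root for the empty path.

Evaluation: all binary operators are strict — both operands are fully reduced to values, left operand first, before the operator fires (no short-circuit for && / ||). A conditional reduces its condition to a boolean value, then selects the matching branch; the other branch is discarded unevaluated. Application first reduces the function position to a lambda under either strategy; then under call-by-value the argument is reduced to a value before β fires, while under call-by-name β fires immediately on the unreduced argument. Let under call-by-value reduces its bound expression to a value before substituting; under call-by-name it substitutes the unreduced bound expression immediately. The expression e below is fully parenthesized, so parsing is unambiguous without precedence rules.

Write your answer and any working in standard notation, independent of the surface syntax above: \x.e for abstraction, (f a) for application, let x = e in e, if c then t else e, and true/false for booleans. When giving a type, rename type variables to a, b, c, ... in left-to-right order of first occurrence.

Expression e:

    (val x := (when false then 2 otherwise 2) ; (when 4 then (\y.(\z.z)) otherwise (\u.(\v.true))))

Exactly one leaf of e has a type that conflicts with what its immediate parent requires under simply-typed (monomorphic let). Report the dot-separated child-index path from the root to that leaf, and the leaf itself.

Answer: 1.0 : 4

Working:
  unify Bool ~ Bool
  unify Int ~ Int
let x : Int
  unify Int ~ Bool
  FAIL: mismatch Int ~ Bool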